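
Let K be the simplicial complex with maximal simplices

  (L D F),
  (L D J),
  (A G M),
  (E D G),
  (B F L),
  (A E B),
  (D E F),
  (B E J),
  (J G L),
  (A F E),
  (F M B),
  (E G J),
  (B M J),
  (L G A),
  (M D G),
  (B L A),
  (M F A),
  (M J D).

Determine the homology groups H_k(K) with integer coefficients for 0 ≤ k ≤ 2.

We work with the vertex ordering A < B < D < E < F < G < J < L < M. The simplices of K, each written with vertices in increasing order, are:

  0-simplices (9): A, B, D, E, F, G, J, L, M
  1-simplices (27): AB, AE, AF, AG, AL, AM, BE, BF, BJ, BL, BM, DE, DF, DG, DJ, DL, DM, EF, EG, EJ, FL, FM, GJ, GL, GM, JL, JM
  2-simplices (18): ABE, ABL, AEF, AFM, AGL, AGM, BEJ, BFL, BFM, BJM, DEF, DEG, DFL, DGM, DJL, DJM, EGJ, GJL

so the chain groups are C_0 ≅ Z^9, C_1 ≅ Z^27, C_2 ≅ Z^18.

∂_1: C_1 → C_0 sends each edge [p,q] (with p < q) to q − p. For instance
  ∂DJ = J − D.
The resulting 9×27 matrix has rank 8, and its Smith normal form has invariant factors (1,1,1,1,1,1,1,1).

The boundary map ∂_2: C_2 → C_1 acts by ∂[p,q,r] = [q,r] − [p,r] + [p,q]. For instance
  ∂AEF = EF − AF + AE,
  ∂BEJ = EJ − BJ + BE.
This gives a 27×18 integer matrix of rank 18; reducing to Smith normal form yields diagonal entries (1,1,1,1,1,1,1,1,1,1,1,1,1,1,1,1,1,2).

Reading off H_k = ker ∂_k / im ∂_{k+1}:

  H_0: rank C_0 − rank ∂_1 = 9 − 8 = 1, and the invariant factors of ∂_1 are all 1, so H_0 = Z.
  H_1: rank ker ∂_1 − rank ∂_2 = (27 − 8) − 18 = 1, and ∂_2 has invariant factor 2 > 1, so H_1 = Z ⊕ Z/2Z.
  H_2: rank ker ∂_2 − rank ∂_3 = (18 − 18) − 0 = 0, and there is no ∂_3, so H_2 = 0.

As a check, the Euler characteristic is 9 − 27 + 18 = 0, which agrees with 1 − 1 + 0 = 0.

H_0 ≅ Z,  H_1 ≅ Z ⊕ Z/2Z,  H_2 = 0.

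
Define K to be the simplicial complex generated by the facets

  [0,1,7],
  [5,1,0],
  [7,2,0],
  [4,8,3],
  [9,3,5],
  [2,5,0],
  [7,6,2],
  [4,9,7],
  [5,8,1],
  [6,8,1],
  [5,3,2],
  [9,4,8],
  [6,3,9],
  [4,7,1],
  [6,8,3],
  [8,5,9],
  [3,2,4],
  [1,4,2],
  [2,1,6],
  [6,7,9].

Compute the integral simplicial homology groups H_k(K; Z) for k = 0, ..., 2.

H_0 ≅ Z,  H_1 ≅ Z ⊕ Z/2Z,  H_2 = 0.

Take the total order 0 < 1 < 2 < 3 < 4 < 5 < 6 < 7 < 8 < 9 on the vertex set. Then K (dimension 2) consists of the simplices:

  0-simplices (10): [0], [1], [2], [3], [4], [5], [6], [7], [8], [9]
  1-simplices (30): (30 of them)
  2-simplices (20): (20 of them)

Hence C_0 ≅ Z^10, C_1 ≅ Z^30, C_2 ≅ Z^20.

∂_1: C_1 → C_0 sends each edge [p,q] (with p < q) to q − p. For instance
  ∂[3,9] = [9] − [3].
As a 10×30 matrix over Z this has rank 9, with invariant factors (1,1,1,1,1,1,1,1,1).

The boundary map ∂_2: C_2 → C_1 maps a triangle to the signed sum of its edges. For instance
  ∂[6,7,9] = [7,9] − [6,9] + [6,7],
  ∂[3,5,9] = [5,9] − [3,9] + [3,5].
As a 30×20 matrix over Z this has rank 20, with invariant factors (1,1,1,1,1,1,1,1,1,1,1,1,1,1,1,1,1,1,1,2).

Computing H_k = (kernel of ∂_k) / (image of ∂_{k+1}):

  H_0: rank C_0 − rank ∂_1 = 10 − 9 = 1, and the invariant factors of ∂_1 are all 1, so H_0 = Z.
  H_1: rank ker ∂_1 − rank ∂_2 = (30 − 9) − 20 = 1, and ∂_2 has invariant factor 2 > 1, so H_1 = Z ⊕ Z/2Z.
  H_2: rank ker ∂_2 − rank ∂_3 = (20 − 20) − 0 = 0, and there is no ∂_3, so H_2 = 0.

As a check, the Euler characteristic is 10 − 30 + 20 = 0, which agrees with 1 − 1 + 0 = 0.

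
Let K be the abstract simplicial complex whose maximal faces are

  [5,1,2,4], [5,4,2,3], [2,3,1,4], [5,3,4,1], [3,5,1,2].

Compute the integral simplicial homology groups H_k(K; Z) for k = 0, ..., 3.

H_0 ≅ Z,  H_1 = 0,  H_2 = 0,  H_3 ≅ Z.

Order the vertices as 1 < 2 < 3 < 4 < 5. Listing each simplex with vertices in this order, K has dimension 3 with simplices:

  0-simplices (5): [1], [2], [3], [4], [5]
  1-simplices (10): [1,2], [1,3], [1,4], [1,5], [2,3], [2,4], [2,5], [3,4], [3,5], [4,5]
  2-simplices (10): [1,2,3], [1,2,4], [1,2,5], [1,3,4], [1,3,5], [1,4,5], [2,3,4], [2,3,5], [2,4,5], [3,4,5]
  3-simplices (5): [1,2,3,4], [1,2,3,5], [1,2,4,5], [1,3,4,5], [2,3,4,5]

Hence C_0 ≅ Z^5, C_1 ≅ Z^10, C_2 ≅ Z^10, C_3 ≅ Z^5.

∂_1: C_1 → C_0 maps an edge to its endpoints' difference, ∂[p,q] = q − p.
This gives a 5×10 integer matrix of rank 4; reducing to Smith normal form yields diagonal entries (1,1,1,1).

Boundary ∂_2: C_2 → C_1 maps a triangle to the signed sum of its edges. For instance
  ∂[1,2,4] = [2,4] − [1,4] + [1,2],
  ∂[1,4,5] = [4,5] − [1,5] + [1,4].
The 10×10 boundary matrix has rank 6 and Smith normal form diag(1,1,1,1,1,1).

The boundary map ∂_3: C_3 → C_2 sends each 3-simplex σ to the alternating sum Σ_i (−1)^i (σ with its i-th vertex removed). For instance
  ∂[2,3,4,5] = [3,4,5] − [2,4,5] + [2,3,5] − [2,3,4],
  ∂[1,3,4,5] = [3,4,5] − [1,4,5] + [1,3,5] − [1,3,4].
The resulting 10×5 matrix has rank 4, and its Smith normal form has invariant factors (1,1,1,1).

From H_k ≅ ker(∂_k) / im(∂_{k+1}) we obtain:

  H_0: rank C_0 − rank ∂_1 = 5 − 4 = 1, and the invariant factors of ∂_1 are all 1, so H_0 = Z.
  H_1: rank ker ∂_1 − rank ∂_2 = (10 − 4) − 6 = 0, and the invariant factors of ∂_2 are all 1, so H_1 = 0.
  H_2: rank ker ∂_2 − rank ∂_3 = (10 − 6) − 4 = 0, and the invariant factors of ∂_3 are all 1, so H_2 = 0.
  H_3: rank ker ∂_3 − rank ∂_4 = (5 − 4) − 0 = 1, and there is no ∂_4, so H_3 = Z.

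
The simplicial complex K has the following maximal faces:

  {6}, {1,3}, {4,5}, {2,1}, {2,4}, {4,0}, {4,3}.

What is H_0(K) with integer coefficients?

Order the vertices as 0 < 1 < 2 < 3 < 4 < 5 < 6. Listing each simplex with vertices in this order, K has dimension 1 with simplices:

  0-simplices (7): [0], [1], [2], [3], [4], [5], [6]
  1-simplices (6): [0,4], [1,2], [1,3], [2,4], [3,4], [4,5]

Hence C_0 ≅ Z^7, C_1 ≅ Z^6.

∂_1: C_1 → C_0 sends each edge [p,q] (with p < q) to q − p.
The 7×6 boundary matrix has rank 5 and Smith normal form diag(1,1,1,1,1).

Computing H_k = (kernel of ∂_k) / (image of ∂_{k+1}):

  H_0: rank C_0 − rank ∂_1 = 7 − 5 = 2, and the invariant factors of ∂_1 are all 1, so H_0 ≅ Z^2.

H_0 ≅ Z^2.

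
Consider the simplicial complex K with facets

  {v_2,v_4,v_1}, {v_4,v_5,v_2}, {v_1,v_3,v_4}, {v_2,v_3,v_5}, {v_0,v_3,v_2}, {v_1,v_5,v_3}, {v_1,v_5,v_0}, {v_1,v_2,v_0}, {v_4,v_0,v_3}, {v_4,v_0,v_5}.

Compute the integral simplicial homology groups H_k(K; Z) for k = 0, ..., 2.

Take the total order v_0 < v_1 < v_2 < v_3 < v_4 < v_5 on the vertex set. Then K (dimension 2) consists of the simplices:

  0-simplices (6): [v_0], [v_1], [v_2], [v_3], [v_4], [v_5]
  1-simplices (15): (15 of them)
  2-simplices (10): [v_0,v_1,v_2], [v_0,v_1,v_5], [v_0,v_2,v_3], [v_0,v_3,v_4], [v_0,v_4,v_5], [v_1,v_2,v_4], [v_1,v_3,v_4], [v_1,v_3,v_5], [v_2,v_3,v_5], [v_2,v_4,v_5]

Hence C_0 ≅ Z^6, C_1 ≅ Z^15, C_2 ≅ Z^10.

Boundary ∂_1: C_1 → C_0 is given by ∂[p,q] = [q] − [p].
The 6×15 boundary matrix has rank 5 and Smith normal form diag(1,1,1,1,1).

∂_2: C_2 → C_1 acts by ∂[p,q,r] = [q,r] − [p,r] + [p,q]. For instance
  ∂[v_0,v_1,v_5] = [v_1,v_5] − [v_0,v_5] + [v_0,v_1],
  ∂[v_0,v_4,v_5] = [v_4,v_5] − [v_0,v_5] + [v_0,v_4].
The resulting 15×10 matrix has rank 10, and its Smith normal form has invariant factors (1,1,1,1,1,1,1,1,1,2).

Now H_k = ker ∂_k / im ∂_{k+1}, so:

  H_0: rank C_0 − rank ∂_1 = 6 − 5 = 1, and the invariant factors of ∂_1 are all 1, so H_0 ≅ Z.
  H_1: rank ker ∂_1 − rank ∂_2 = (15 − 5) − 10 = 0, and ∂_2 has invariant factor 2 > 1, so H_1 ≅ Z/2Z.
  H_2: rank ker ∂_2 − rank ∂_3 = (10 − 10) − 0 = 0, and there is no ∂_3, so H_2 ≅ 0.

(K is a triangulation of the real projective plane RP^2.)

H_0 ≅ Z,  H_1 ≅ Z/2Z,  H_2 = 0.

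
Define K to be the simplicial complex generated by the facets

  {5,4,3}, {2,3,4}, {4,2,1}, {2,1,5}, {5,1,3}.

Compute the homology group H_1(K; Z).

Take the total order 1 < 2 < 3 < 4 < 5 on the vertex set. Then K (dimension 2) consists of the simplices:

  0-simplices (5): [1], [2], [3], [4], [5]
  1-simplices (10): [1,2], [1,3], [1,4], [1,5], [2,3], [2,4], [2,5], [3,4], [3,5], [4,5]
  2-simplices (5): [1,2,4], [1,2,5], [1,3,5], [2,3,4], [3,4,5]

so the chain groups are C_0 ≅ Z^5, C_1 ≅ Z^10, C_2 ≅ Z^5.

∂_1: C_1 → C_0 maps an edge to its endpoints' difference, ∂[p,q] = q − p. For instance
  ∂[4,5] = [5] − [4].
This gives a 5×10 integer matrix of rank 4; reducing to Smith normal form yields diagonal entries (1,1,1,1).

Boundary ∂_2: C_2 → C_1 sends each 2-simplex [p,q,r] to [q,r] − [p,r] + [p,q]. For instance
  ∂[1,2,4] = [2,4] − [1,4] + [1,2],
  ∂[3,4,5] = [4,5] − [3,5] + [3,4].
The resulting 10×5 matrix has rank 5, and its Smith normal form has invariant factors (1,1,1,1,1).

From H_k ≅ ker(∂_k) / im(∂_{k+1}) we obtain:

  H_1: rank ker ∂_1 − rank ∂_2 = (10 − 4) − 5 = 1, and the invariant factors of ∂_2 are all 1, so H_1 ≅ Z.

H_1 ≅ Z.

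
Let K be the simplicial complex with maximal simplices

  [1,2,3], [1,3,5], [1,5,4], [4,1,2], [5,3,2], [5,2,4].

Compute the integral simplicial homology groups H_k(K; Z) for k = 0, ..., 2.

H_0 = Z,  H_1 = 0,  H_2 = Z.

Fix the vertex order 1 < 2 < 3 < 4 < 5 and write every simplex with vertices in increasing order. Then dim K = 2 and the simplices of K are:

  0-simplices (5): [1], [2], [3], [4], [5]
  1-simplices (9): [1,2], [1,3], [1,4], [1,5], [2,3], [2,4], [2,5], [3,5], [4,5]
  2-simplices (6): [1,2,3], [1,2,4], [1,3,5], [1,4,5], [2,3,5], [2,4,5]

so the chain groups are C_0 ≅ Z^5, C_1 ≅ Z^9, C_2 ≅ Z^6.

∂_1: C_1 → C_0 maps an edge to its endpoints' difference, ∂[p,q] = q − p. For instance
  ∂[4,5] = [5] − [4].
This gives a 5×9 integer matrix of rank 4; reducing to Smith normal form yields diagonal entries (1,1,1,1).

∂_2: C_2 → C_1 acts by ∂[p,q,r] = [q,r] − [p,r] + [p,q]. For instance
  ∂[1,2,4] = [2,4] − [1,4] + [1,2],
  ∂[1,2,3] = [2,3] − [1,3] + [1,2].
The 9×6 boundary matrix has rank 5 and Smith normal form diag(1,1,1,1,1).

From H_k ≅ ker(∂_k) / im(∂_{k+1}) we obtain:

  H_0: rank C_0 − rank ∂_1 = 5 − 4 = 1, and the invariant factors of ∂_1 are all 1, so H_0 ≅ Z.
  H_1: rank ker ∂_1 − rank ∂_2 = (9 − 4) − 5 = 0, and the invariant factors of ∂_2 are all 1, so H_1 ≅ 0.
  H_2: rank ker ∂_2 − rank ∂_3 = (6 − 5) − 0 = 1, and there is no ∂_3, so H_2 ≅ Z.

As a check, the Euler characteristic is 5 − 9 + 6 = 2, which agrees with 1 − 0 + 1 = 2.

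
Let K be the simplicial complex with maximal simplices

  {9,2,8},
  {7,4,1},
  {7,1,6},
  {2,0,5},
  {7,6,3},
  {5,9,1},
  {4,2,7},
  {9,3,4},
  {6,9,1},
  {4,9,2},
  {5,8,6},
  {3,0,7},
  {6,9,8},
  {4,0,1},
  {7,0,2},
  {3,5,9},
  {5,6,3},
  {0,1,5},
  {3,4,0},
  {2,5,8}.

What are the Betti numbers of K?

Fix the vertex order 0 < 1 < 2 < 3 < 4 < 5 < 6 < 7 < 8 < 9 and write every simplex with vertices in increasing order. Then dim K = 2 and the simplices of K are:

  0-simplices (10): [0], [1], [2], [3], [4], [5], [6], [7], [8], [9]
  1-simplices (30): (30 of them)
  2-simplices (20): (20 of them)

giving chain groups C_0 ≅ Z^10, C_1 ≅ Z^30, C_2 ≅ Z^20.

The boundary map ∂_1: C_1 → C_0 maps an edge to its endpoints' difference, ∂[p,q] = q − p.
The resulting 10×30 matrix has rank 9, and its Smith normal form has invariant factors (1,1,1,1,1,1,1,1,1).

The boundary map ∂_2: C_2 → C_1 acts by ∂[p,q,r] = [q,r] − [p,r] + [p,q]. For instance
  ∂[6,8,9] = [8,9] − [6,9] + [6,8],
  ∂[1,5,9] = [5,9] − [1,9] + [1,5].
This gives a 30×20 integer matrix of rank 20; reducing to Smith normal form yields diagonal entries (1,1,1,1,1,1,1,1,1,1,1,1,1,1,1,1,1,1,1,2).

Reading off H_k = ker ∂_k / im ∂_{k+1}:

  H_0: rank C_0 − rank ∂_1 = 10 − 9 = 1, and the invariant factors of ∂_1 are all 1, so H_0 ≅ Z.
  H_1: rank ker ∂_1 − rank ∂_2 = (30 − 9) − 20 = 1, and ∂_2 has invariant factor 2 > 1, so H_1 ≅ Z ⊕ Z/2Z.
  H_2: rank ker ∂_2 − rank ∂_3 = (20 − 20) − 0 = 0, and there is no ∂_3, so H_2 ≅ 0.

As a check, the Euler characteristic is 10 − 30 + 20 = 0, which agrees with 1 − 1 + 0 = 0.
(K is a triangulation of the Klein bottle.)

Hence the Betti numbers are b_0 = 1, b_1 = 1, b_2 = 0.

b_0 = 1, b_1 = 1, b_2 = 0.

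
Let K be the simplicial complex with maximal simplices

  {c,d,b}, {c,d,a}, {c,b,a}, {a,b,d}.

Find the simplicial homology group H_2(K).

Fix the vertex order a < b < c < d and write every simplex with vertices in increasing order. Then dim K = 2 and the simplices of K are:

  0-simplices (4): a, b, c, d
  1-simplices (6): ab, ac, ad, bc, bd, cd
  2-simplices (4): abc, abd, acd, bcd

giving chain groups C_0 ≅ Z^4, C_1 ≅ Z^6, C_2 ≅ Z^4.

The boundary map ∂_1: C_1 → C_0 maps an edge to its endpoints' difference, ∂[p,q] = q − p.
The 4×6 boundary matrix has rank 3 and Smith normal form diag(1,1,1).

∂_2: C_2 → C_1 sends each 2-simplex [p,q,r] to [q,r] − [p,r] + [p,q]. For instance
  ∂abd = bd − ad + ab,
  ∂acd = cd − ad + ac.
The resulting 6×4 matrix has rank 3, and its Smith normal form has invariant factors (1,1,1).

From H_k ≅ ker(∂_k) / im(∂_{k+1}) we obtain:

  H_2: rank ker ∂_2 − rank ∂_3 = (4 − 3) − 0 = 1, and there is no ∂_3, so H_2 ≅ Z.

H_2 ≅ Z.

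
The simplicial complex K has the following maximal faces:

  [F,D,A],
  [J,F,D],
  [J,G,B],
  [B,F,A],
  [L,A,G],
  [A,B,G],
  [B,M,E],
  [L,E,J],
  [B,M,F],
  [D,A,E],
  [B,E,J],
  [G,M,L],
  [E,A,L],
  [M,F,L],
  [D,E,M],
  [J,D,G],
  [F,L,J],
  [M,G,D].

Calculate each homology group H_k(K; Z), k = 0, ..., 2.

Order the vertices as A < B < D < E < F < G < J < L < M. Listing each simplex with vertices in this order, K has dimension 2 with simplices:

  0-simplices (9): A, B, D, E, F, G, J, L, M
  1-simplices (27): AB, AD, AE, AF, AG, AL, BE, BF, BG, BJ, BM, DE, DF, DG, DJ, DM, EJ, EL, EM, FJ, FL, FM, GJ, GL, GM, JL, LM
  2-simplices (18): ABF, ABG, ADE, ADF, AEL, AGL, BEJ, BEM, BFM, BGJ, DEM, DFJ, DGJ, DGM, EJL, FJL, FLM, GLM

Hence C_0 ≅ Z^9, C_1 ≅ Z^27, C_2 ≅ Z^18.

The boundary map ∂_1: C_1 → C_0 sends each edge [p,q] (with p < q) to q − p. For instance
  ∂DF = F − D.
The resulting 9×27 matrix has rank 8, and its Smith normal form has invariant factors (1,1,1,1,1,1,1,1).

∂_2: C_2 → C_1 acts by ∂[p,q,r] = [q,r] − [p,r] + [p,q]. For instance
  ∂DGM = GM − DM + DG,
  ∂BEJ = EJ − BJ + BE.
The 27×18 boundary matrix has rank 17 and Smith normal form diag(1,1,1,1,1,1,1,1,1,1,1,1,1,1,1,1,1).

Reading off H_k = ker ∂_k / im ∂_{k+1}:

  H_0: rank C_0 − rank ∂_1 = 9 − 8 = 1, and the invariant factors of ∂_1 are all 1, so H_0 ≅ Z.
  H_1: rank ker ∂_1 − rank ∂_2 = (27 − 8) − 17 = 2, and the invariant factors of ∂_2 are all 1, so H_1 ≅ Z^2.
  H_2: rank ker ∂_2 − rank ∂_3 = (18 − 17) − 0 = 1, and there is no ∂_3, so H_2 ≅ Z.

As a check, the Euler characteristic is 9 − 27 + 18 = 0, which agrees with 1 − 2 + 1 = 0.
(K is a triangulation of the torus T^2.)

H_0 = Z,  H_1 = Z^2,  H_2 = Z.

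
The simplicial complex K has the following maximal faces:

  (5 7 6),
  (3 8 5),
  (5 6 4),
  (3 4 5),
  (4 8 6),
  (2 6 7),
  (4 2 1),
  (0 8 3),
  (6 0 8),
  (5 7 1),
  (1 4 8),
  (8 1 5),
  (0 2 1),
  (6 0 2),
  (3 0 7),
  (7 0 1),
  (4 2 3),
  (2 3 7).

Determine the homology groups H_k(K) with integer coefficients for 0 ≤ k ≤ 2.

H_0 = Z,  H_1 = Z ⊕ Z/2,  H_2 = 0.

Fix the vertex order 0 < 1 < 2 < 3 < 4 < 5 < 6 < 7 < 8 and write every simplex with vertices in increasing order. Then dim K = 2 and the simplices of K are:

  0-simplices (9): [0], [1], [2], [3], [4], [5], [6], [7], [8]
  1-simplices (27): (27 of them)
  2-simplices (18): [0,1,2], [0,1,7], [0,2,6], [0,3,7], [0,3,8], [0,6,8], [1,2,4], [1,4,8], [1,5,7], [1,5,8], [2,3,4], [2,3,7], [2,6,7], [3,4,5], [3,5,8], [4,5,6], [4,6,8], [5,6,7]

giving chain groups C_0 ≅ Z^9, C_1 ≅ Z^27, C_2 ≅ Z^18.

∂_1: C_1 → C_0 maps an edge to its endpoints' difference, ∂[p,q] = q − p.
This gives a 9×27 integer matrix of rank 8; reducing to Smith normal form yields diagonal entries (1,1,1,1,1,1,1,1).

∂_2: C_2 → C_1 sends each 2-simplex [p,q,r] to [q,r] − [p,r] + [p,q]. For instance
  ∂[1,4,8] = [4,8] − [1,8] + [1,4],
  ∂[0,2,6] = [2,6] − [0,6] + [0,2].
The 27×18 boundary matrix has rank 18 and Smith normal form diag(1,1,1,1,1,1,1,1,1,1,1,1,1,1,1,1,1,2).

Computing H_k = (kernel of ∂_k) / (image of ∂_{k+1}):

  H_0: rank C_0 − rank ∂_1 = 9 − 8 = 1, and the invariant factors of ∂_1 are all 1, so H_0 = Z.
  H_1: rank ker ∂_1 − rank ∂_2 = (27 − 8) − 18 = 1, and ∂_2 has invariant factor 2 > 1, so H_1 = Z ⊕ Z/2.
  H_2: rank ker ∂_2 − rank ∂_3 = (18 − 18) − 0 = 0, and there is no ∂_3, so H_2 = 0.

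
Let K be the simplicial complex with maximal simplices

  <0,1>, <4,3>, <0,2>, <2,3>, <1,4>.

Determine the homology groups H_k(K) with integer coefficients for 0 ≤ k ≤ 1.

H_0 ≅ Z,  H_1 ≅ Z.

Order the vertices as 0 < 1 < 2 < 3 < 4. Listing each simplex with vertices in this order, K has dimension 1 with simplices:

  0-simplices (5): [0], [1], [2], [3], [4]
  1-simplices (5): [0,1], [0,2], [1,4], [2,3], [3,4]

Hence C_0 ≅ Z^5, C_1 ≅ Z^5.

∂_1: C_1 → C_0 maps an edge to its endpoints' difference, ∂[p,q] = q − p.
The resulting 5×5 matrix has rank 4, and its Smith normal form has invariant factors (1,1,1,1).

Now H_k = ker ∂_k / im ∂_{k+1}, so:

  H_0: rank C_0 − rank ∂_1 = 5 − 4 = 1, and the invariant factors of ∂_1 are all 1, so H_0 = Z.
  H_1: rank ker ∂_1 − rank ∂_2 = (5 − 4) − 0 = 1, and there is no ∂_2, so H_1 = Z.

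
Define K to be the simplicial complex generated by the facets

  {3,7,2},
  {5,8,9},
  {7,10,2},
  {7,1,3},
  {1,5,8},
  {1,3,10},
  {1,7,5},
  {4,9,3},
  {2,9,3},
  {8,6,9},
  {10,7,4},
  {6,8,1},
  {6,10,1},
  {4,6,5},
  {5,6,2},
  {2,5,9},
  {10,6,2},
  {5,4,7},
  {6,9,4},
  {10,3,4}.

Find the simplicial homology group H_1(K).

H_1 ≅ Z × Z/2.

K has 10 vertices, 30 edges, 20 triangles.
rank ∂_1 = 9, rank ∂_2 = 20 ⇒ b_1 = 30 − 9 − 20 = 1; ∂_2 has invariant factor(s) [2] giving torsion. So H_1 = Z × Z/2.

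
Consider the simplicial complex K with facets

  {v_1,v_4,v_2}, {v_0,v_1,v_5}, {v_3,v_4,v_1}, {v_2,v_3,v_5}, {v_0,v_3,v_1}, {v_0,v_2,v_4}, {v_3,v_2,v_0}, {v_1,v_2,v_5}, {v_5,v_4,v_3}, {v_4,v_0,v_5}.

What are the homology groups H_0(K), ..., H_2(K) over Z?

Order the vertices as v_0 < v_1 < v_2 < v_3 < v_4 < v_5. Listing each simplex with vertices in this order, K has dimension 2 with simplices:

  0-simplices (6): [v_0], [v_1], [v_2], [v_3], [v_4], [v_5]
  1-simplices (15): (15 of them)
  2-simplices (10): [v_0,v_1,v_3], [v_0,v_1,v_5], [v_0,v_2,v_3], [v_0,v_2,v_4], [v_0,v_4,v_5], [v_1,v_2,v_4], [v_1,v_2,v_5], [v_1,v_3,v_4], [v_2,v_3,v_5], [v_3,v_4,v_5]

so the chain groups are C_0 ≅ Z^6, C_1 ≅ Z^15, C_2 ≅ Z^10.

∂_1: C_1 → C_0 sends each edge [p,q] (with p < q) to q − p.
The 6×15 boundary matrix has rank 5 and Smith normal form diag(1,1,1,1,1).

Boundary ∂_2: C_2 → C_1 sends each 2-simplex [p,q,r] to [q,r] − [p,r] + [p,q]. For instance
  ∂[v_0,v_2,v_4] = [v_2,v_4] − [v_0,v_4] + [v_0,v_2],
  ∂[v_1,v_2,v_5] = [v_2,v_5] − [v_1,v_5] + [v_1,v_2].
This gives a 15×10 integer matrix of rank 10; reducing to Smith normal form yields diagonal entries (1,1,1,1,1,1,1,1,1,2).

Reading off H_k = ker ∂_k / im ∂_{k+1}:

  H_0: rank C_0 − rank ∂_1 = 6 − 5 = 1, and the invariant factors of ∂_1 are all 1, so H_0 = Z.
  H_1: rank ker ∂_1 − rank ∂_2 = (15 − 5) − 10 = 0, and ∂_2 has invariant factor 2 > 1, so H_1 = Z/2.
  H_2: rank ker ∂_2 − rank ∂_3 = (10 − 10) − 0 = 0, and there is no ∂_3, so H_2 = 0.

As a check, the Euler characteristic is 6 − 15 + 10 = 1, which agrees with 1 − 0 + 0 = 1.

H_0 = Z,  H_1 = Z/2,  H_2 = 0.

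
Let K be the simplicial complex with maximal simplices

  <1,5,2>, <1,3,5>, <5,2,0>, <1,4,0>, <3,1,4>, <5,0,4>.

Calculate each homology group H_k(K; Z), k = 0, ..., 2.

H_0 ≅ Z,  H_1 ≅ Z,  H_2 = 0.

Fix the vertex order 0 < 1 < 2 < 3 < 4 < 5 and write every simplex with vertices in increasing order. Then dim K = 2 and the simplices of K are:

  0-simplices (6): [0], [1], [2], [3], [4], [5]
  1-simplices (12): [0,1], [0,2], [0,4], [0,5], [1,2], [1,3], [1,4], [1,5], [2,5], [3,4], [3,5], [4,5]
  2-simplices (6): [0,1,4], [0,2,5], [0,4,5], [1,2,5], [1,3,4], [1,3,5]

so the chain groups are C_0 ≅ Z^6, C_1 ≅ Z^12, C_2 ≅ Z^6.

∂_1: C_1 → C_0 sends each edge [p,q] (with p < q) to q − p. For instance
  ∂[0,4] = [4] − [0].
The 6×12 boundary matrix has rank 5 and Smith normal form diag(1,1,1,1,1).

Boundary ∂_2: C_2 → C_1 maps a triangle to the signed sum of its edges. For instance
  ∂[1,2,5] = [2,5] − [1,5] + [1,2],
  ∂[1,3,5] = [3,5] − [1,5] + [1,3].
This gives a 12×6 integer matrix of rank 6; reducing to Smith normal form yields diagonal entries (1,1,1,1,1,1).

Reading off H_k = ker ∂_k / im ∂_{k+1}:

  H_0: rank C_0 − rank ∂_1 = 6 − 5 = 1, and the invariant factors of ∂_1 are all 1, so H_0 ≅ Z.
  H_1: rank ker ∂_1 − rank ∂_2 = (12 − 5) − 6 = 1, and the invariant factors of ∂_2 are all 1, so H_1 ≅ Z.
  H_2: rank ker ∂_2 − rank ∂_3 = (6 − 6) − 0 = 0, and there is no ∂_3, so H_2 ≅ 0.

As a check, the Euler characteristic is 6 − 12 + 6 = 0, which agrees with 1 − 1 + 0 = 0.
(K is a triangulation of the cylinder S^1 x I.)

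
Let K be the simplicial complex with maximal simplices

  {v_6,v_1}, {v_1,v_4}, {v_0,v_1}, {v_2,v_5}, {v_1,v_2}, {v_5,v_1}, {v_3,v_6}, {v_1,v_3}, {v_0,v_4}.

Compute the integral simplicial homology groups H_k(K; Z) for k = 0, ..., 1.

H_0 = Z,  H_1 = Z^3.

We work with the vertex ordering v_0 < v_1 < v_2 < v_3 < v_4 < v_5 < v_6. The simplices of K, each written with vertices in increasing order, are:

  0-simplices (7): [v_0], [v_1], [v_2], [v_3], [v_4], [v_5], [v_6]
  1-simplices (9): [v_0,v_1], [v_0,v_4], [v_1,v_2], [v_1,v_3], [v_1,v_4], [v_1,v_5], [v_1,v_6], [v_2,v_5], [v_3,v_6]

giving chain groups C_0 ≅ Z^7, C_1 ≅ Z^9.

The boundary map ∂_1: C_1 → C_0 maps an edge to its endpoints' difference, ∂[p,q] = q − p.
This gives a 7×9 integer matrix of rank 6; reducing to Smith normal form yields diagonal entries (1,1,1,1,1,1).

Now H_k = ker ∂_k / im ∂_{k+1}, so:

  H_0: rank C_0 − rank ∂_1 = 7 − 6 = 1, and the invariant factors of ∂_1 are all 1, so H_0 = Z.
  H_1: rank ker ∂_1 − rank ∂_2 = (9 − 6) − 0 = 3, and there is no ∂_2, so H_1 = Z^3.

As a check, the Euler characteristic is 7 − 9 = -2, which agrees with 1 − 3 = -2.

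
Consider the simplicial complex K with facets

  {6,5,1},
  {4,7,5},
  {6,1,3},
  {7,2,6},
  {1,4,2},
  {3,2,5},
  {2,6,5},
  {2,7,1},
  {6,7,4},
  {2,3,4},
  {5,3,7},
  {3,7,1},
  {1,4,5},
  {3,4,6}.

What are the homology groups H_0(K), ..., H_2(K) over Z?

H_0 ≅ Z,  H_1 ≅ Z^2,  H_2 ≅ Z.

Fix the vertex order 1 < 2 < 3 < 4 < 5 < 6 < 7 and write every simplex with vertices in increasing order. Then dim K = 2 and the simplices of K are:

  0-simplices (7): [1], [2], [3], [4], [5], [6], [7]
  1-simplices (21): [1,2], [1,3], [1,4], [1,5], [1,6], [1,7], [2,3], [2,4], [2,5], [2,6], [2,7], [3,4], [3,5], [3,6], [3,7], [4,5], [4,6], [4,7], [5,6], [5,7], [6,7]
  2-simplices (14): [1,2,4], [1,2,7], [1,3,6], [1,3,7], [1,4,5], [1,5,6], [2,3,4], [2,3,5], [2,5,6], [2,6,7], [3,4,6], [3,5,7], [4,5,7], [4,6,7]

giving chain groups C_0 ≅ Z^7, C_1 ≅ Z^21, C_2 ≅ Z^14.

∂_1: C_1 → C_0 maps an edge to its endpoints' difference, ∂[p,q] = q − p. For instance
  ∂[4,7] = [7] − [4].
The 7×21 boundary matrix has rank 6 and Smith normal form diag(1,1,1,1,1,1).

The boundary map ∂_2: C_2 → C_1 maps a triangle to the signed sum of its edges. For instance
  ∂[3,4,6] = [4,6] − [3,6] + [3,4],
  ∂[4,5,7] = [5,7] − [4,7] + [4,5].
As a 21×14 matrix over Z this has rank 13, with invariant factors (1,1,1,1,1,1,1,1,1,1,1,1,1).

From H_k ≅ ker(∂_k) / im(∂_{k+1}) we obtain:

  H_0: rank C_0 − rank ∂_1 = 7 − 6 = 1, and the invariant factors of ∂_1 are all 1, so H_0 ≅ Z.
  H_1: rank ker ∂_1 − rank ∂_2 = (21 − 6) − 13 = 2, and the invariant factors of ∂_2 are all 1, so H_1 ≅ Z^2.
  H_2: rank ker ∂_2 − rank ∂_3 = (14 − 13) − 0 = 1, and there is no ∂_3, so H_2 ≅ Z.

(K is a triangulation of the torus T^2.)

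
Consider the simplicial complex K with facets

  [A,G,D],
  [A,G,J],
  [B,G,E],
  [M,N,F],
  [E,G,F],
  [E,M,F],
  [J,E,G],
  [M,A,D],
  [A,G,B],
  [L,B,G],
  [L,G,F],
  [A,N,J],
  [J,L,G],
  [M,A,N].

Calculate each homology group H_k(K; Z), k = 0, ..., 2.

H_0 = Z,  H_1 = Z,  H_2 = 0.

Fix the vertex order A < B < D < E < F < G < J < L < M < N and write every simplex with vertices in increasing order. Then dim K = 2 and the simplices of K are:

  0-simplices (10): A, B, D, E, F, G, J, L, M, N
  1-simplices (24): AB, AD, AG, AJ, AM, AN, BE, BG, BL, DG, DM, EF, EG, EJ, EM, FG, FL, FM, FN, GJ, GL, JL, JN, MN
  2-simplices (14): ABG, ADG, ADM, AGJ, AJN, AMN, BEG, BGL, EFG, EFM, EGJ, FGL, FMN, GJL

Hence C_0 ≅ Z^10, C_1 ≅ Z^24, C_2 ≅ Z^14.

∂_1: C_1 → C_0 sends each edge [p,q] (with p < q) to q − p.
The 10×24 boundary matrix has rank 9 and Smith normal form diag(1,1,1,1,1,1,1,1,1).

Boundary ∂_2: C_2 → C_1 sends each 2-simplex [p,q,r] to [q,r] − [p,r] + [p,q]. For instance
  ∂BGL = GL − BL + BG,
  ∂ADM = DM − AM + AD.
The 24×14 boundary matrix has rank 14 and Smith normal form diag(1,1,1,1,1,1,1,1,1,1,1,1,1,1).

Computing H_k = (kernel of ∂_k) / (image of ∂_{k+1}):

  H_0: rank C_0 − rank ∂_1 = 10 − 9 = 1, and the invariant factors of ∂_1 are all 1, so H_0 ≅ Z.
  H_1: rank ker ∂_1 − rank ∂_2 = (24 − 9) − 14 = 1, and the invariant factors of ∂_2 are all 1, so H_1 ≅ Z.
  H_2: rank ker ∂_2 − rank ∂_3 = (14 − 14) − 0 = 0, and there is no ∂_3, so H_2 ≅ 0.

As a check, the Euler characteristic is 10 − 24 + 14 = 0, which agrees with 1 − 1 + 0 = 0.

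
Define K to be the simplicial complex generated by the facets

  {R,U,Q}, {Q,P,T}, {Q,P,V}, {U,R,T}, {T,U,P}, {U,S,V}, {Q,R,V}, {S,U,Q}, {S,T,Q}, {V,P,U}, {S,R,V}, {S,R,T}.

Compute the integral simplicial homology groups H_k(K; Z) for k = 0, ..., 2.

H_0 ≅ Z,  H_1 ≅ Z/2,  H_2 = 0.

Take the total order P < Q < R < S < T < U < V on the vertex set. Then K (dimension 2) consists of the simplices:

  0-simplices (7): P, Q, R, S, T, U, V
  1-simplices (18): PQ, PT, PU, PV, QR, QS, QT, QU, QV, RS, RT, RU, RV, ST, SU, SV, TU, UV
  2-simplices (12): PQT, PQV, PTU, PUV, QRU, QRV, QST, QSU, RST, RSV, RTU, SUV

giving chain groups C_0 ≅ Z^7, C_1 ≅ Z^18, C_2 ≅ Z^12.

Boundary ∂_1: C_1 → C_0 maps an edge to its endpoints' difference, ∂[p,q] = q − p. For instance
  ∂PU = U − P.
This gives a 7×18 integer matrix of rank 6; reducing to Smith normal form yields diagonal entries (1,1,1,1,1,1).

Boundary ∂_2: C_2 → C_1 sends each 2-simplex [p,q,r] to [q,r] − [p,r] + [p,q]. For instance
  ∂RST = ST − RT + RS,
  ∂SUV = UV − SV + SU.
The 18×12 boundary matrix has rank 12 and Smith normal form diag(1,1,1,1,1,1,1,1,1,1,1,2).

Reading off H_k = ker ∂_k / im ∂_{k+1}:

  H_0: rank C_0 − rank ∂_1 = 7 − 6 = 1, and the invariant factors of ∂_1 are all 1, so H_0 = Z.
  H_1: rank ker ∂_1 − rank ∂_2 = (18 − 6) − 12 = 0, and ∂_2 has invariant factor 2 > 1, so H_1 = Z/2.
  H_2: rank ker ∂_2 − rank ∂_3 = (12 − 12) − 0 = 0, and there is no ∂_3, so H_2 = 0.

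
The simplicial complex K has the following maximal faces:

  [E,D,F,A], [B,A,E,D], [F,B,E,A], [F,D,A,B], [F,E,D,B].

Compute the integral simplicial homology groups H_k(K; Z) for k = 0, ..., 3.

Order the vertices as A < B < D < E < F. Listing each simplex with vertices in this order, K has dimension 3 with simplices:

  0-simplices (5): A, B, D, E, F
  1-simplices (10): AB, AD, AE, AF, BD, BE, BF, DE, DF, EF
  2-simplices (10): ABD, ABE, ABF, ADE, ADF, AEF, BDE, BDF, BEF, DEF
  3-simplices (5): ABDE, ABDF, ABEF, ADEF, BDEF

giving chain groups C_0 ≅ Z^5, C_1 ≅ Z^10, C_2 ≅ Z^10, C_3 ≅ Z^5.

Boundary ∂_1: C_1 → C_0 sends each edge [p,q] (with p < q) to q − p.
The resulting 5×10 matrix has rank 4, and its Smith normal form has invariant factors (1,1,1,1).

∂_2: C_2 → C_1 sends each 2-simplex [p,q,r] to [q,r] − [p,r] + [p,q]. For instance
  ∂AEF = EF − AF + AE,
  ∂BDF = DF − BF + BD.
This gives a 10×10 integer matrix of rank 6; reducing to Smith normal form yields diagonal entries (1,1,1,1,1,1).

∂_3: C_3 → C_2 sends each 3-simplex σ to the alternating sum Σ_i (−1)^i (σ with its i-th vertex removed). For instance
  ∂ABDF = BDF − ADF + ABF − ABD,
  ∂BDEF = DEF − BEF + BDF − BDE.
The 10×5 boundary matrix has rank 4 and Smith normal form diag(1,1,1,1).

Reading off H_k = ker ∂_k / im ∂_{k+1}:

  H_0: rank C_0 − rank ∂_1 = 5 − 4 = 1, and the invariant factors of ∂_1 are all 1, so H_0 ≅ Z.
  H_1: rank ker ∂_1 − rank ∂_2 = (10 − 4) − 6 = 0, and the invariant factors of ∂_2 are all 1, so H_1 ≅ 0.
  H_2: rank ker ∂_2 − rank ∂_3 = (10 − 6) − 4 = 0, and the invariant factors of ∂_3 are all 1, so H_2 ≅ 0.
  H_3: rank ker ∂_3 − rank ∂_4 = (5 − 4) − 0 = 1, and there is no ∂_4, so H_3 ≅ Z.

As a check, the Euler characteristic is 5 − 10 + 10 − 5 = 0, which agrees with 1 − 0 + 0 − 1 = 0.
(K is a triangulation of the 3-sphere S^3.)

H_0 = Z,  H_1 = 0,  H_2 = 0,  H_3 = Z.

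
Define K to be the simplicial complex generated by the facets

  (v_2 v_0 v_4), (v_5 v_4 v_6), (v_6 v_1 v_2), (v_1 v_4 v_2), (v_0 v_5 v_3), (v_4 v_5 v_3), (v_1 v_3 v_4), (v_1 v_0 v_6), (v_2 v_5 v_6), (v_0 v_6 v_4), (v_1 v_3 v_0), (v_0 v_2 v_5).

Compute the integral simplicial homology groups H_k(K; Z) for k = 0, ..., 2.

H_0 ≅ Z,  H_1 ≅ Z_2,  H_2 = 0.

K has 7 vertices, 18 edges, 12 triangles.
rank ∂_0 = 0, rank ∂_1 = 6 ⇒ b_0 = 7 − 0 − 6 = 1; all invariant factors of ∂_1 are 1 so no torsion. So H_0 = Z.
rank ∂_1 = 6, rank ∂_2 = 12 ⇒ b_1 = 18 − 6 − 12 = 0; ∂_2 has invariant factor(s) [2] giving torsion. So H_1 = Z_2.
rank ∂_2 = 12, rank ∂_3 = 0 ⇒ b_2 = 12 − 12 − 0 = 0. So H_2 = 0.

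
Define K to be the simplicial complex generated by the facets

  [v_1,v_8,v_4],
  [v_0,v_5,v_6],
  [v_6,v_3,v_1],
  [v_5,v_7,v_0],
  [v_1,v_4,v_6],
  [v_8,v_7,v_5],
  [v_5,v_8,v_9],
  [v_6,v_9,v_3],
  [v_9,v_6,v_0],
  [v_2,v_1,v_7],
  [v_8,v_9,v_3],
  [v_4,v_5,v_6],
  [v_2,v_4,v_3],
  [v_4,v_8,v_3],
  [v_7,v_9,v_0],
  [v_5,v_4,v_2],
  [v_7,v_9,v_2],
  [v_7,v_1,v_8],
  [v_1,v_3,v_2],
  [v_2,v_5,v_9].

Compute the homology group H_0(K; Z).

H_0 = Z.

Fix the vertex order v_0 < v_1 < v_2 < v_3 < v_4 < v_5 < v_6 < v_7 < v_8 < v_9 and write every simplex with vertices in increasing order. Then dim K = 2 and the simplices of K are:

  0-simplices (10): [v_0], [v_1], [v_2], [v_3], [v_4], [v_5], [v_6], [v_7], [v_8], [v_9]
  1-simplices (30): (30 of them)
  2-simplices (20): (20 of them)

Hence C_0 ≅ Z^10, C_1 ≅ Z^30, C_2 ≅ Z^20.

Boundary ∂_1: C_1 → C_0 is given by ∂[p,q] = [q] − [p]. For instance
  ∂[v_2,v_3] = [v_3] − [v_2].
The resulting 10×30 matrix has rank 9, and its Smith normal form has invariant factors (1,1,1,1,1,1,1,1,1).

The boundary map ∂_2: C_2 → C_1 sends each 2-simplex [p,q,r] to [q,r] − [p,r] + [p,q]. For instance
  ∂[v_1,v_4,v_8] = [v_4,v_8] − [v_1,v_8] + [v_1,v_4],
  ∂[v_0,v_5,v_6] = [v_5,v_6] − [v_0,v_6] + [v_0,v_5].
The 30×20 boundary matrix has rank 20 and Smith normal form diag(1,1,1,1,1,1,1,1,1,1,1,1,1,1,1,1,1,1,1,2).

Reading off H_k = ker ∂_k / im ∂_{k+1}:

  H_0: rank C_0 − rank ∂_1 = 10 − 9 = 1, and the invariant factors of ∂_1 are all 1, so H_0 = Z.

(K is a triangulation of the Klein bottle.)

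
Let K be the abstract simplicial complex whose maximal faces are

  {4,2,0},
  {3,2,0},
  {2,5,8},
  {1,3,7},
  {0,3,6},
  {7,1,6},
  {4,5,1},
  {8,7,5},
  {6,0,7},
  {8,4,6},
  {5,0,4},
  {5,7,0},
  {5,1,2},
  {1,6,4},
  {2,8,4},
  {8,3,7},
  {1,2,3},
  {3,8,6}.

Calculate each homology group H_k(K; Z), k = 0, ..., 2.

Order the vertices as 0 < 1 < 2 < 3 < 4 < 5 < 6 < 7 < 8. Listing each simplex with vertices in this order, K has dimension 2 with simplices:

  0-simplices (9): [0], [1], [2], [3], [4], [5], [6], [7], [8]
  1-simplices (27): (27 of them)
  2-simplices (18): [0,2,3], [0,2,4], [0,3,6], [0,4,5], [0,5,7], [0,6,7], [1,2,3], [1,2,5], [1,3,7], [1,4,5], [1,4,6], [1,6,7], [2,4,8], [2,5,8], [3,6,8], [3,7,8], [4,6,8], [5,7,8]

giving chain groups C_0 ≅ Z^9, C_1 ≅ Z^27, C_2 ≅ Z^18.

Boundary ∂_1: C_1 → C_0 is given by ∂[p,q] = [q] − [p]. For instance
  ∂[2,8] = [8] − [2].
The 9×27 boundary matrix has rank 8 and Smith normal form diag(1,1,1,1,1,1,1,1).

The boundary map ∂_2: C_2 → C_1 acts by ∂[p,q,r] = [q,r] − [p,r] + [p,q]. For instance
  ∂[2,4,8] = [4,8] − [2,8] + [2,4],
  ∂[0,2,4] = [2,4] − [0,4] + [0,2].
This gives a 27×18 integer matrix of rank 18; reducing to Smith normal form yields diagonal entries (1,1,1,1,1,1,1,1,1,1,1,1,1,1,1,1,1,2).

From H_k ≅ ker(∂_k) / im(∂_{k+1}) we obtain:

  H_0: rank C_0 − rank ∂_1 = 9 − 8 = 1, and the invariant factors of ∂_1 are all 1, so H_0 = Z.
  H_1: rank ker ∂_1 − rank ∂_2 = (27 − 8) − 18 = 1, and ∂_2 has invariant factor 2 > 1, so H_1 = Z × Z/2.
  H_2: rank ker ∂_2 − rank ∂_3 = (18 − 18) − 0 = 0, and there is no ∂_3, so H_2 = 0.

As a check, the Euler characteristic is 9 − 27 + 18 = 0, which agrees with 1 − 1 + 0 = 0.

H_0 = Z,  H_1 = Z × Z/2,  H_2 = 0.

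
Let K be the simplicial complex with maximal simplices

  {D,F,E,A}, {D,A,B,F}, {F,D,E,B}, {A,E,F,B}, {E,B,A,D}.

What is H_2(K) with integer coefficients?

Take the total order A < B < D < E < F on the vertex set. Then K (dimension 3) consists of the simplices:

  0-simplices (5): A, B, D, E, F
  1-simplices (10): AB, AD, AE, AF, BD, BE, BF, DE, DF, EF
  2-simplices (10): ABD, ABE, ABF, ADE, ADF, AEF, BDE, BDF, BEF, DEF
  3-simplices (5): ABDE, ABDF, ABEF, ADEF, BDEF

giving chain groups C_0 ≅ Z^5, C_1 ≅ Z^10, C_2 ≅ Z^10, C_3 ≅ Z^5.

Boundary ∂_1: C_1 → C_0 is given by ∂[p,q] = [q] − [p]. For instance
  ∂DE = E − D.
The 5×10 boundary matrix has rank 4 and Smith normal form diag(1,1,1,1).

Boundary ∂_2: C_2 → C_1 acts by ∂[p,q,r] = [q,r] − [p,r] + [p,q]. For instance
  ∂ADF = DF − AF + AD,
  ∂BEF = EF − BF + BE.
The resulting 10×10 matrix has rank 6, and its Smith normal form has invariant factors (1,1,1,1,1,1).

∂_3: C_3 → C_2 sends each 3-simplex σ to the alternating sum Σ_i (−1)^i (σ with its i-th vertex removed). For instance
  ∂BDEF = DEF − BEF + BDF − BDE,
  ∂ABDE = BDE − ADE + ABE − ABD.
As a 10×5 matrix over Z this has rank 4, with invariant factors (1,1,1,1).

From H_k ≅ ker(∂_k) / im(∂_{k+1}) we obtain:

  H_2: rank ker ∂_2 − rank ∂_3 = (10 − 6) − 4 = 0, and the invariant factors of ∂_3 are all 1, so H_2 ≅ 0.

H_2 ≅ 0.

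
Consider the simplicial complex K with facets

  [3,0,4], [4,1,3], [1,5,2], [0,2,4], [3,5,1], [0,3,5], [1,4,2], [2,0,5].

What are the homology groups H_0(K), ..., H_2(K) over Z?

H_0 = Z,  H_1 = 0,  H_2 = Z.

Fix the vertex order 0 < 1 < 2 < 3 < 4 < 5 and write every simplex with vertices in increasing order. Then dim K = 2 and the simplices of K are:

  0-simplices (6): [0], [1], [2], [3], [4], [5]
  1-simplices (12): [0,2], [0,3], [0,4], [0,5], [1,2], [1,3], [1,4], [1,5], [2,4], [2,5], [3,4], [3,5]
  2-simplices (8): [0,2,4], [0,2,5], [0,3,4], [0,3,5], [1,2,4], [1,2,5], [1,3,4], [1,3,5]

so the chain groups are C_0 ≅ Z^6, C_1 ≅ Z^12, C_2 ≅ Z^8.

Boundary ∂_1: C_1 → C_0 is given by ∂[p,q] = [q] − [p]. For instance
  ∂[2,5] = [5] − [2].
The resulting 6×12 matrix has rank 5, and its Smith normal form has invariant factors (1,1,1,1,1).

Boundary ∂_2: C_2 → C_1 acts by ∂[p,q,r] = [q,r] − [p,r] + [p,q]. For instance
  ∂[0,2,5] = [2,5] − [0,5] + [0,2],
  ∂[0,2,4] = [2,4] − [0,4] + [0,2].
This gives a 12×8 integer matrix of rank 7; reducing to Smith normal form yields diagonal entries (1,1,1,1,1,1,1).

Reading off H_k = ker ∂_k / im ∂_{k+1}:

  H_0: rank C_0 − rank ∂_1 = 6 − 5 = 1, and the invariant factors of ∂_1 are all 1, so H_0 ≅ Z.
  H_1: rank ker ∂_1 − rank ∂_2 = (12 − 5) − 7 = 0, and the invariant factors of ∂_2 are all 1, so H_1 ≅ 0.
  H_2: rank ker ∂_2 − rank ∂_3 = (8 − 7) − 0 = 1, and there is no ∂_3, so H_2 ≅ Z.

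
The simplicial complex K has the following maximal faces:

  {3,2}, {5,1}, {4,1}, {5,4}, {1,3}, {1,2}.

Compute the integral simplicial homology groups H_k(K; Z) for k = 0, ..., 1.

Order the vertices as 1 < 2 < 3 < 4 < 5. Listing each simplex with vertices in this order, K has dimension 1 with simplices:

  0-simplices (5): [1], [2], [3], [4], [5]
  1-simplices (6): [1,2], [1,3], [1,4], [1,5], [2,3], [4,5]

so the chain groups are C_0 ≅ Z^5, C_1 ≅ Z^6.

The boundary map ∂_1: C_1 → C_0 maps an edge to its endpoints' difference, ∂[p,q] = q − p. For instance
  ∂[2,3] = [3] − [2].
The resulting 5×6 matrix has rank 4, and its Smith normal form has invariant factors (1,1,1,1).

Reading off H_k = ker ∂_k / im ∂_{k+1}:

  H_0: rank C_0 − rank ∂_1 = 5 − 4 = 1, and the invariant factors of ∂_1 are all 1, so H_0 = Z.
  H_1: rank ker ∂_1 − rank ∂_2 = (6 − 4) − 0 = 2, and there is no ∂_2, so H_1 = Z^2.

H_0 = Z,  H_1 = Z^2.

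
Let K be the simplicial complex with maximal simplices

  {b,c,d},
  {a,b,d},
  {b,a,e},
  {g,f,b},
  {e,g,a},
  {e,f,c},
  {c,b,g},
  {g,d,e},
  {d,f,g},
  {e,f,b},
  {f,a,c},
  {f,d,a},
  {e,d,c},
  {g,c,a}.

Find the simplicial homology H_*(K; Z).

We work with the vertex ordering a < b < c < d < e < f < g. The simplices of K, each written with vertices in increasing order, are:

  0-simplices (7): a, b, c, d, e, f, g
  1-simplices (21): ab, ac, ad, ae, af, ag, bc, bd, be, bf, bg, cd, ce, cf, cg, de, df, dg, ef, eg, fg
  2-simplices (14): abd, abe, acf, acg, adf, aeg, bcd, bcg, bef, bfg, cde, cef, deg, dfg

Hence C_0 ≅ Z^7, C_1 ≅ Z^21, C_2 ≅ Z^14.

Boundary ∂_1: C_1 → C_0 sends each edge [p,q] (with p < q) to q − p. For instance
  ∂cg = g − c.
This gives a 7×21 integer matrix of rank 6; reducing to Smith normal form yields diagonal entries (1,1,1,1,1,1).

∂_2: C_2 → C_1 maps a triangle to the signed sum of its edges. For instance
  ∂bfg = fg − bg + bf,
  ∂adf = df − af + ad.
The 21×14 boundary matrix has rank 13 and Smith normal form diag(1,1,1,1,1,1,1,1,1,1,1,1,1).

Now H_k = ker ∂_k / im ∂_{k+1}, so:

  H_0: rank C_0 − rank ∂_1 = 7 − 6 = 1, and the invariant factors of ∂_1 are all 1, so H_0 ≅ Z.
  H_1: rank ker ∂_1 − rank ∂_2 = (21 − 6) − 13 = 2, and the invariant factors of ∂_2 are all 1, so H_1 ≅ Z^2.
  H_2: rank ker ∂_2 − rank ∂_3 = (14 − 13) − 0 = 1, and there is no ∂_3, so H_2 ≅ Z.

(K is a triangulation of the torus T^2.)

H_0 ≅ Z,  H_1 ≅ Z^2,  H_2 ≅ Z.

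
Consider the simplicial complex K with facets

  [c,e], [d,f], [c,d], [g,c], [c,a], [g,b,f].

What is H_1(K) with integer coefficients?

H_1 = Z.

K has 7 vertices, 8 edges, 1 triangle.
rank ∂_1 = 6, rank ∂_2 = 1 ⇒ b_1 = 8 − 6 − 1 = 1; all invariant factors of ∂_2 are 1 so no torsion. So H_1 = Z.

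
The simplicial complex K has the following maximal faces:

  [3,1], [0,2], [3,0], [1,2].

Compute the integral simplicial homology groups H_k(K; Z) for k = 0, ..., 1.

H_0 ≅ Z,  H_1 ≅ Z.

Order the vertices as 0 < 1 < 2 < 3. Listing each simplex with vertices in this order, K has dimension 1 with simplices:

  0-simplices (4): [0], [1], [2], [3]
  1-simplices (4): [0,2], [0,3], [1,2], [1,3]

giving chain groups C_0 ≅ Z^4, C_1 ≅ Z^4.

The boundary map ∂_1: C_1 → C_0 sends each edge [p,q] (with p < q) to q − p. For instance
  ∂[1,3] = [3] − [1].
The 4×4 boundary matrix has rank 3 and Smith normal form diag(1,1,1).

Computing H_k = (kernel of ∂_k) / (image of ∂_{k+1}):

  H_0: rank C_0 − rank ∂_1 = 4 − 3 = 1, and the invariant factors of ∂_1 are all 1, so H_0 = Z.
  H_1: rank ker ∂_1 − rank ∂_2 = (4 − 3) − 0 = 1, and there is no ∂_2, so H_1 = Z.

As a check, the Euler characteristic is 4 − 4 = 0, which agrees with 1 − 1 = 0.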